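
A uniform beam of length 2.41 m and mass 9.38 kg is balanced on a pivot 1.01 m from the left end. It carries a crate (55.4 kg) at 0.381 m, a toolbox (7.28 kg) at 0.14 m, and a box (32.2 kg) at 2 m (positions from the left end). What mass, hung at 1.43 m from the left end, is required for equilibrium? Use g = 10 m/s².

Take moments about the pivot (at 1.01 m from the left end).
Beam weight: 9.38 × 10 = 93.8 N down at 1.205 m → arm 0.195 m, τ = 93.8 × 0.195 = 18.29 N·m clockwise.
Crate: 55.4 × 10 = 554 N down at 0.381 m → arm 0.629 m, τ = 554 × 0.629 = 348.5 N·m counterclockwise.
Toolbox: 7.28 × 10 = 72.8 N down at 0.14 m → arm 0.87 m, τ = 72.8 × 0.87 = 63.34 N·m counterclockwise.
Box: 32.2 × 10 = 322 N down at 2 m → arm 0.99 m, τ = 322 × 0.99 = 318.8 N·m clockwise.
Net moment of known loads = 74.75 N·m counterclockwise.
An unknown mass m at 1.43 m has arm 0.42 m; its moment is m·g·0.42 clockwise.
Balancing moments: m × 10 × 0.42 = 74.75, giving m = 74.75 / (10 × 0.42) = 17.8 kg.

m ≈ 17.8 kg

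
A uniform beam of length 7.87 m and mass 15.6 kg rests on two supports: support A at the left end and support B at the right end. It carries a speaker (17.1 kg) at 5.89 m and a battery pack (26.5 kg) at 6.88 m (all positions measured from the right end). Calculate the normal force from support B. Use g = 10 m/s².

R_B ≈ 154 N

Take moments about support A.
Beam weight: 15.6 × 10 = 156 N down at 3.935 m → arm 3.935 m, τ = 156 × 3.935 = 613.9 N·m clockwise.
Speaker: 17.1 × 10 = 171 N down at 5.89 m → arm 1.98 m, τ = 171 × 1.98 = 338.6 N·m clockwise.
Battery pack: 26.5 × 10 = 265 N down at 6.88 m → arm 0.99 m, τ = 265 × 0.99 = 262.4 N·m clockwise.
Net load moment about support A = 1215 N·m clockwise.
Reaction R at support B is upward at 0 m, arm 7.87 m → moment R × 7.87 counterclockwise.
Στ = 0 ⇒ R × 7.87 = 1215 ⇒ R = 154 N.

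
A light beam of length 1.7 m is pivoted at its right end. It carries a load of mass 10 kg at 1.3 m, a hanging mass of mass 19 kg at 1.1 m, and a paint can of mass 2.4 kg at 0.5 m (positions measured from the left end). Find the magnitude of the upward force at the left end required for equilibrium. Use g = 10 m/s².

Sum moments about the right end (the unknown pivot reaction has zero arm there).
Load: 10 × 10 = 100 N down at 1.3 m → arm 0.4 m, τ = 100 × 0.4 = 40 N·m counterclockwise.
Hanging mass: 19 × 10 = 190 N down at 1.1 m → arm 0.6 m, τ = 190 × 0.6 = 114 N·m counterclockwise.
Paint can: 2.4 × 10 = 24 N down at 0.5 m → arm 1.2 m, τ = 24 × 1.2 = 28.8 N·m counterclockwise.
Net moment of the loads = 182.8 N·m counterclockwise.
The upward force F acts at the left end, arm 1.7 m, giving F × 1.7 clockwise.
For rotational equilibrium, F × 1.7 = 182.8, so F = 182.8 / 1.7 = 108 N.

F ≈ 108 N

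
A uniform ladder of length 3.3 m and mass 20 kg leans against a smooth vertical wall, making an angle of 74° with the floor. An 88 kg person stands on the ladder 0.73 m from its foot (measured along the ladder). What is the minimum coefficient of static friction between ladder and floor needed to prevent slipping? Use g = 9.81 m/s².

Take moments about the foot of the ladder.
Ladder weight 20×9.81 = 196.2 N acts at 1.65 m along the ladder; its horizontal arm is 1.65·cos74° = 0.4548 m → τ = 89.23 N·m clockwise.
Person: 88×9.81 = 863.3 N at 0.73 m → arm 0.2012 m → τ = 173.7 N·m clockwise.
Wall normal N acts horizontally at the top; its moment arm is the height L sinθ = 3.3·sin74° = 3.172 m, counterclockwise.
Στ = 0 ⇒ N × 3.172 = 262.9 ⇒ N = 82.88 N.
ΣFx = 0 ⇒ f = N_wall = 82.88 N. ΣFy = 0 ⇒ N_floor = 1060 N.
μ_min = f / N_floor = 82.88 / 1060 = 0.0782.

μ_min ≈ 0.0782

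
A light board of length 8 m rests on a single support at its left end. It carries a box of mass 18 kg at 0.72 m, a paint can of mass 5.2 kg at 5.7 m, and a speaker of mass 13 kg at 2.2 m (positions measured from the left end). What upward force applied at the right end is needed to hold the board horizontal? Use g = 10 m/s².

Sum moments about the left end (the unknown pivot reaction has zero arm there).
Box: 18 × 10 = 180 N down at 0.72 m → arm 0.72 m, τ = 180 × 0.72 = 129.6 N·m clockwise.
Paint can: 5.2 × 10 = 52 N down at 5.7 m → arm 5.7 m, τ = 52 × 5.7 = 296.4 N·m clockwise.
Speaker: 13 × 10 = 130 N down at 2.2 m → arm 2.2 m, τ = 130 × 2.2 = 286 N·m clockwise.
Net moment of the loads = 712 N·m clockwise.
The upward force F acts at the right end, arm 8 m, giving F × 8 counterclockwise.
For rotational equilibrium, F × 8 = 712, so F = 712 / 8 = 89 N.

F ≈ 89 N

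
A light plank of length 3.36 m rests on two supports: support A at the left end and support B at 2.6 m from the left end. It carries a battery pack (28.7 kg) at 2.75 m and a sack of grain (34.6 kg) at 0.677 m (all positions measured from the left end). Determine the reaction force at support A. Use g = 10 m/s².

R_A ≈ 239 N

Take moments about support B.
Battery pack: 28.7 × 10 = 287 N down at 2.75 m → arm 0.15 m, τ = 287 × 0.15 = 43.05 N·m clockwise.
Sack of grain: 34.6 × 10 = 346 N down at 0.677 m → arm 1.923 m, τ = 346 × 1.923 = 665.4 N·m counterclockwise.
Net load moment about support B = 622.4 N·m counterclockwise.
Reaction R at support A is upward at 0 m, arm 2.6 m → moment R × 2.6 clockwise.
Setting net torque to zero: R × 2.6 = 622.4 → R = 239 N.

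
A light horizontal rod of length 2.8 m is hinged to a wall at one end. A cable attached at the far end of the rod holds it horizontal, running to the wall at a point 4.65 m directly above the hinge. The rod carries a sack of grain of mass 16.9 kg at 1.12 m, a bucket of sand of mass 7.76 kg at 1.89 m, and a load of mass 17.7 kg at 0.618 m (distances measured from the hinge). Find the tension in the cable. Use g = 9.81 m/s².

Taking torques about the hinge:
Sack of grain: 16.9 × 9.81 = 165.8 N down at 1.12 m → arm 1.12 m, τ = 165.8 × 1.12 = 185.7 N·m clockwise.
Bucket of sand: 7.76 × 9.81 = 76.13 N down at 1.89 m → arm 1.89 m, τ = 76.13 × 1.89 = 143.9 N·m clockwise.
Load: 17.7 × 9.81 = 173.6 N down at 0.618 m → arm 0.618 m, τ = 173.6 × 0.618 = 107.3 N·m clockwise.
Total clockwise load moment = 436.9 N·m.
The cable tension T acts at 2.8 m; only its component perpendicular to the rod, T sinθ, produces torque. sinθ = h/√(h²+d²) = 4.65/√(4.65²+2.8²) = 0.8567.
Setting net torque to zero: T × 2.8 × 0.8567 = 436.9 → T = 436.9 / 2.399 = 182 N.

T ≈ 182 N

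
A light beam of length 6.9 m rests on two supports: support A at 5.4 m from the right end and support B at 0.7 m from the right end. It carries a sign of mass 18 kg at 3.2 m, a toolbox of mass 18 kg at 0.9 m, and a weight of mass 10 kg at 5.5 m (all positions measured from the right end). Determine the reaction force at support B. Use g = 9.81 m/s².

R_B ≈ 250 N

Choose support A as the axis so its reaction then has zero moment arm.
Sign: 18 × 9.81 = 176.6 N down at 3.2 m → arm 2.2 m, τ = 176.6 × 2.2 = 388.5 N·m clockwise.
Toolbox: 18 × 9.81 = 176.6 N down at 0.9 m → arm 4.5 m, τ = 176.6 × 4.5 = 794.7 N·m clockwise.
Weight: 10 × 9.81 = 98.1 N down at 5.5 m → arm 0.1 m, τ = 98.1 × 0.1 = 9.81 N·m counterclockwise.
Net load moment about support A = 1173 N·m clockwise.
Reaction R at support B is upward at 0.7 m, arm 4.7 m → moment R × 4.7 counterclockwise.
For rotational equilibrium, R × 4.7 = 1173, so R = 250 N.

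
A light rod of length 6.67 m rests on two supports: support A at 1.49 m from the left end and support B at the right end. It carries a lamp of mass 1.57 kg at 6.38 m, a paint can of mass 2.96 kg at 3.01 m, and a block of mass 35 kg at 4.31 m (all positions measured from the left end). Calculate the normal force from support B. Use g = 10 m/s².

R_B ≈ 214 N

About support A:
Lamp: 1.57 × 10 = 15.7 N down at 6.38 m → arm 4.89 m, τ = 15.7 × 4.89 = 76.77 N·m clockwise.
Paint can: 2.96 × 10 = 29.6 N down at 3.01 m → arm 1.52 m, τ = 29.6 × 1.52 = 44.99 N·m clockwise.
Block: 35 × 10 = 350 N down at 4.31 m → arm 2.82 m, τ = 350 × 2.82 = 987 N·m clockwise.
Net load moment about support A = 1109 N·m clockwise.
Reaction R at support B is upward at 6.67 m, arm 5.18 m → moment R × 5.18 counterclockwise.
Setting net torque to zero: R × 5.18 = 1109 → R = 214 N.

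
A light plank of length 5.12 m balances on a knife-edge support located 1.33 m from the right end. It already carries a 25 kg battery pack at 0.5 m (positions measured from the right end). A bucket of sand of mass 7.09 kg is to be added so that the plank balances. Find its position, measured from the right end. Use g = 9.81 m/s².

Choose the knife-edge support (at 1.33 m from the right end) as the axis so the support reaction has zero arm there.
Battery pack: 25 × 9.81 = 245.2 N down at 0.5 m → arm 0.83 m, τ = 245.2 × 0.83 = 203.5 N·m clockwise.
Net moment of existing loads = 203.5 N·m clockwise.
The bucket of sand weighs 7.09 × 9.81 = 69.55 N and must supply an equal counterclockwise moment, so its lever arm about the knife-edge support is 203.5 / 69.55 = 2.93 m.
That puts it at 1.33 + 2.93 = 4.26 m from the right end.

x ≈ 4.26 m from the right end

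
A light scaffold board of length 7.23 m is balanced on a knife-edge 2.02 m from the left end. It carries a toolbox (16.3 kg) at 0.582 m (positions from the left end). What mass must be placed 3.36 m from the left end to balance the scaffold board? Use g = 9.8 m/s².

About the knife-edge (at 2.02 m from the left end):
Toolbox: 16.3 × 9.8 = 159.7 N down at 0.582 m → arm 1.438 m, τ = 159.7 × 1.438 = 229.6 N·m counterclockwise.
Net moment of known loads = 229.6 N·m counterclockwise.
An unknown mass m at 3.36 m has arm 1.34 m; its moment is m·g·1.34 clockwise.
Στ = 0 ⇒ m × 9.8 × 1.34 = 229.6 ⇒ m = 229.6 / (9.8 × 1.34) = 17.5 kg.

m ≈ 17.5 kg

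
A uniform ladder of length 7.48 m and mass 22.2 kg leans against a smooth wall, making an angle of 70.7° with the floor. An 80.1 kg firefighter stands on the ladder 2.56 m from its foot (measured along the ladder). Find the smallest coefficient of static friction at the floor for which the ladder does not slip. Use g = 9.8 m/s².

Sum moments about the foot of the ladder (the floor normal and friction both act there and drop out).
Ladder weight 22.2×9.8 = 217.6 N acts at 3.74 m along the ladder; its horizontal arm is 3.74·cos70.7° = 1.236 m → τ = 269 N·m clockwise.
Firefighter: 80.1×9.8 = 785 N at 2.56 m → arm 0.8461 m → τ = 664.2 N·m clockwise.
Wall normal N acts horizontally at the top; its moment arm is the height L sinθ = 7.48·sin70.7° = 7.06 m, counterclockwise.
Setting net torque to zero: N × 7.06 = 933.2 → N = 132.2 N.
ΣFx = 0 ⇒ f = N_wall = 132.2 N. ΣFy = 0 ⇒ N_floor = 1003 N.
μ_min = f / N_floor = 132.2 / 1003 = 0.132.

μ_min ≈ 0.132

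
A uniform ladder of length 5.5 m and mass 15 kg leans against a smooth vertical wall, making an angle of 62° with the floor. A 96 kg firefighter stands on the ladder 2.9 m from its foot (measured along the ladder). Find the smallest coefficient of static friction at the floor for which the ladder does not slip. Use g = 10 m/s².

μ_min ≈ 0.278

About the foot of the ladder:
Ladder weight 15×10 = 150 N acts at 2.75 m along the ladder; its horizontal arm is 2.75·cos62° = 1.291 m → τ = 193.6 N·m clockwise.
Firefighter: 96×10 = 960 N at 2.9 m → arm 1.361 m → τ = 1307 N·m clockwise.
Wall normal N acts horizontally at the top; its moment arm is the height L sinθ = 5.5·sin62° = 4.856 m, counterclockwise.
Setting net torque to zero: N × 4.856 = 1501 → N = 309.1 N.
ΣFx = 0 ⇒ f = N_wall = 309.1 N. ΣFy = 0 ⇒ N_floor = 1110 N.
μ_min = f / N_floor = 309.1 / 1110 = 0.278.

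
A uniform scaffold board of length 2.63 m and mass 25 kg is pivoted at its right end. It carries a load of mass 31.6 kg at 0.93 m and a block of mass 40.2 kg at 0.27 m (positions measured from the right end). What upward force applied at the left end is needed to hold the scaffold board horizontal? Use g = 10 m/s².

Choose the right end as the axis so the unknown pivot reaction has zero arm there.
Beam weight: 25 × 10 = 250 N down at 1.315 m → arm 1.315 m, τ = 250 × 1.315 = 328.8 N·m counterclockwise.
Load: 31.6 × 10 = 316 N down at 0.93 m → arm 0.93 m, τ = 316 × 0.93 = 293.9 N·m counterclockwise.
Block: 40.2 × 10 = 402 N down at 0.27 m → arm 0.27 m, τ = 402 × 0.27 = 108.5 N·m counterclockwise.
Net moment of the loads = 731.2 N·m counterclockwise.
The upward force F acts at the left end, arm 2.63 m, giving F × 2.63 clockwise.
Setting net torque to zero: F × 2.63 = 731.2 → F = 731.2 / 2.63 = 278 N.

F ≈ 278 N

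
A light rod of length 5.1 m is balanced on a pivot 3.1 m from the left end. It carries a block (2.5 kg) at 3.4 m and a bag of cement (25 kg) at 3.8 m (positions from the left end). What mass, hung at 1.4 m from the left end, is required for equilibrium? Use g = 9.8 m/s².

Choose the pivot (at 3.1 m from the left end) as the axis so the support reaction has zero arm there.
Block: 2.5 × 9.8 = 24.5 N down at 3.4 m → arm 0.3 m, τ = 24.5 × 0.3 = 7.35 N·m clockwise.
Bag of cement: 25 × 9.8 = 245 N down at 3.8 m → arm 0.7 m, τ = 245 × 0.7 = 171.5 N·m clockwise.
Net moment of known loads = 178.8 N·m clockwise.
An unknown mass m at 1.4 m has arm 1.7 m; its moment is m·g·1.7 counterclockwise.
Balancing moments: m × 9.8 × 1.7 = 178.8, giving m = 178.8 / (9.8 × 1.7) = 10.7 kg.

m ≈ 10.7 kg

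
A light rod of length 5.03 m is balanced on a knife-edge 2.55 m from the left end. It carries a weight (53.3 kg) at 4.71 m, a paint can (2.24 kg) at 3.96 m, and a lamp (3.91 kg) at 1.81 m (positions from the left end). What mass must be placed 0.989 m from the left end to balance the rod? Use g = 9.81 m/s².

m ≈ 73.9 kg

Sum moments about the knife-edge (at 2.55 m from the left end) (the support reaction has zero arm there).
Weight: 53.3 × 9.81 = 522.9 N down at 4.71 m → arm 2.16 m, τ = 522.9 × 2.16 = 1129 N·m clockwise.
Paint can: 2.24 × 9.81 = 21.97 N down at 3.96 m → arm 1.41 m, τ = 21.97 × 1.41 = 30.98 N·m clockwise.
Lamp: 3.91 × 9.81 = 38.36 N down at 1.81 m → arm 0.74 m, τ = 38.36 × 0.74 = 28.39 N·m counterclockwise.
Net moment of known loads = 1132 N·m clockwise.
An unknown mass m at 0.989 m has arm 1.561 m; its moment is m·g·1.561 counterclockwise.
Setting net torque to zero: m × 9.81 × 1.561 = 1132 → m = 1132 / (9.81 × 1.561) = 73.9 kg.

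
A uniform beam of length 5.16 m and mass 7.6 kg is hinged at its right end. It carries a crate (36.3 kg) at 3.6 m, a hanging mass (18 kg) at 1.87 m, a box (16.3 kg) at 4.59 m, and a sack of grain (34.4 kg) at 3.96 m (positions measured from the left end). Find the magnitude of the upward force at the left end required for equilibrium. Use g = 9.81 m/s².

F ≈ 354 N

Choose the right end as the axis so the unknown pivot reaction has zero arm there.
Beam weight: 7.6 × 9.81 = 74.56 N down at 2.58 m → arm 2.58 m, τ = 74.56 × 2.58 = 192.4 N·m counterclockwise.
Crate: 36.3 × 9.81 = 356.1 N down at 3.6 m → arm 1.56 m, τ = 356.1 × 1.56 = 555.5 N·m counterclockwise.
Hanging mass: 18 × 9.81 = 176.6 N down at 1.87 m → arm 3.29 m, τ = 176.6 × 3.29 = 581 N·m counterclockwise.
Box: 16.3 × 9.81 = 159.9 N down at 4.59 m → arm 0.57 m, τ = 159.9 × 0.57 = 91.14 N·m counterclockwise.
Sack of grain: 34.4 × 9.81 = 337.5 N down at 3.96 m → arm 1.2 m, τ = 337.5 × 1.2 = 405 N·m counterclockwise.
Net moment of the loads = 1825 N·m counterclockwise.
The upward force F acts at the left end, arm 5.16 m, giving F × 5.16 clockwise.
Setting net torque to zero: F × 5.16 = 1825 → F = 1825 / 5.16 = 354 N.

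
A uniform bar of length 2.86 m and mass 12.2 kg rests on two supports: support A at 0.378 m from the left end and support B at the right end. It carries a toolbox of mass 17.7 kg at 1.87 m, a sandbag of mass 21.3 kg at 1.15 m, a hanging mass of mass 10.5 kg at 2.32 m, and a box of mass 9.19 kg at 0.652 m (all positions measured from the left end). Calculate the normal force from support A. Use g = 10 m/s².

About support B:
Beam weight: 12.2 × 10 = 122 N down at 1.43 m → arm 1.43 m, τ = 122 × 1.43 = 174.5 N·m counterclockwise.
Toolbox: 17.7 × 10 = 177 N down at 1.87 m → arm 0.99 m, τ = 177 × 0.99 = 175.2 N·m counterclockwise.
Sandbag: 21.3 × 10 = 213 N down at 1.15 m → arm 1.71 m, τ = 213 × 1.71 = 364.2 N·m counterclockwise.
Hanging mass: 10.5 × 10 = 105 N down at 2.32 m → arm 0.54 m, τ = 105 × 0.54 = 56.7 N·m counterclockwise.
Box: 9.19 × 10 = 91.9 N down at 0.652 m → arm 2.208 m, τ = 91.9 × 2.208 = 202.9 N·m counterclockwise.
Net load moment about support B = 973.5 N·m counterclockwise.
Reaction R at support A is upward at 0.378 m, arm 2.482 m → moment R × 2.482 clockwise.
Setting net torque to zero: R × 2.482 = 973.5 → R = 392 N.

R_A ≈ 392 N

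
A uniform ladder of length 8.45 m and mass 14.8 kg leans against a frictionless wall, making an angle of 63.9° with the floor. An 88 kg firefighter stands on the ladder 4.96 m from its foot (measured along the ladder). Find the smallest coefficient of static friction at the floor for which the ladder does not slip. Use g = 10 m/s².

Sum moments about the foot of the ladder (the floor normal and friction both act there and drop out).
Ladder weight 14.8×10 = 148 N acts at 4.225 m along the ladder; its horizontal arm is 4.225·cos63.9° = 1.859 m → τ = 275.1 N·m clockwise.
Firefighter: 88×10 = 880 N at 4.96 m → arm 2.182 m → τ = 1920 N·m clockwise.
Wall normal N acts horizontally at the top; its moment arm is the height L sinθ = 8.45·sin63.9° = 7.588 m, counterclockwise.
Setting net torque to zero: N × 7.588 = 2195 → N = 289.3 N.
ΣFx = 0 ⇒ f = N_wall = 289.3 N. ΣFy = 0 ⇒ N_floor = 1028 N.
μ_min = f / N_floor = 289.3 / 1028 = 0.281.

μ_min ≈ 0.281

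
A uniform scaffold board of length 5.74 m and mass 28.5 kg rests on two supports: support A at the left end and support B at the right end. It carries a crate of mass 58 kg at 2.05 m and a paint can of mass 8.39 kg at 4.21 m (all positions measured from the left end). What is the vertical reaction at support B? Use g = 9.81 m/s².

Choose support A as the axis so its reaction then has zero moment arm.
Beam weight: 28.5 × 9.81 = 279.6 N down at 2.87 m → arm 2.87 m, τ = 279.6 × 2.87 = 802.5 N·m clockwise.
Crate: 58 × 9.81 = 569 N down at 2.05 m → arm 2.05 m, τ = 569 × 2.05 = 1166 N·m clockwise.
Paint can: 8.39 × 9.81 = 82.31 N down at 4.21 m → arm 4.21 m, τ = 82.31 × 4.21 = 346.5 N·m clockwise.
Net load moment about support A = 2315 N·m clockwise.
Reaction R at support B is upward at 5.74 m, arm 5.74 m → moment R × 5.74 counterclockwise.
Balancing moments: R × 5.74 = 2315, giving R = 403 N.

R_B ≈ 403 N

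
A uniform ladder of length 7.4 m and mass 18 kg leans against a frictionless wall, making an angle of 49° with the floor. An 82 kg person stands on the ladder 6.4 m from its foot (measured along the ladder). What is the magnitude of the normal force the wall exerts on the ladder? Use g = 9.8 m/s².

About the foot of the ladder:
Ladder weight 18×9.8 = 176.4 N acts at 3.7 m along the ladder; its horizontal arm is 3.7·cos49° = 2.427 m → τ = 428.1 N·m clockwise.
Person: 82×9.8 = 803.6 N at 6.4 m → arm 4.199 m → τ = 3374 N·m clockwise.
Wall normal N acts horizontally at the top; its moment arm is the height L sinθ = 7.4·sin49° = 5.585 m, counterclockwise.
Στ = 0 ⇒ N × 5.585 = 3802 ⇒ N = 681 N.

N_wall ≈ 681 N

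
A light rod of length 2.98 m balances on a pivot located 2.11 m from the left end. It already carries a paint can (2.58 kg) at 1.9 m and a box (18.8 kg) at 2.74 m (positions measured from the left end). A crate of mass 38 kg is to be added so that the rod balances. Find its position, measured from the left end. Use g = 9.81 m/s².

Taking torques about the pivot (at 2.11 m from the left end):
Paint can: 2.58 × 9.81 = 25.31 N down at 1.9 m → arm 0.21 m, τ = 25.31 × 0.21 = 5.315 N·m counterclockwise.
Box: 18.8 × 9.81 = 184.4 N down at 2.74 m → arm 0.63 m, τ = 184.4 × 0.63 = 116.2 N·m clockwise.
Net moment of existing loads = 110.9 N·m clockwise.
The crate weighs 38 × 9.81 = 372.8 N and must supply an equal counterclockwise moment, so its lever arm about the pivot is 110.9 / 372.8 = 0.297 m.
That puts it at 2.11 − 0.297 = 1.81 m from the left end.

x ≈ 1.81 m from the left end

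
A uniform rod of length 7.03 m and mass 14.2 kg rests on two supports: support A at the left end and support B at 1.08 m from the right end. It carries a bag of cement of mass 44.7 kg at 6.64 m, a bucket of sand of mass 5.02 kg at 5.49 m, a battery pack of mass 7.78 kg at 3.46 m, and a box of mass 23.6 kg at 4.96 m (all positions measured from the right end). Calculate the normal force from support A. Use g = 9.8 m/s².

Taking torques about support B:
Beam weight: 14.2 × 9.8 = 139.2 N down at 3.515 m → arm 2.435 m, τ = 139.2 × 2.435 = 339 N·m counterclockwise.
Bag of cement: 44.7 × 9.8 = 438.1 N down at 6.64 m → arm 5.56 m, τ = 438.1 × 5.56 = 2436 N·m counterclockwise.
Bucket of sand: 5.02 × 9.8 = 49.2 N down at 5.49 m → arm 4.41 m, τ = 49.2 × 4.41 = 217 N·m counterclockwise.
Battery pack: 7.78 × 9.8 = 76.24 N down at 3.46 m → arm 2.38 m, τ = 76.24 × 2.38 = 181.5 N·m counterclockwise.
Box: 23.6 × 9.8 = 231.3 N down at 4.96 m → arm 3.88 m, τ = 231.3 × 3.88 = 897.4 N·m counterclockwise.
Net load moment about support B = 4071 N·m counterclockwise.
Reaction R at support A is upward at 7.03 m, arm 5.95 m → moment R × 5.95 clockwise.
Balancing moments: R × 5.95 = 4071, giving R = 684 N.

R_A ≈ 684 N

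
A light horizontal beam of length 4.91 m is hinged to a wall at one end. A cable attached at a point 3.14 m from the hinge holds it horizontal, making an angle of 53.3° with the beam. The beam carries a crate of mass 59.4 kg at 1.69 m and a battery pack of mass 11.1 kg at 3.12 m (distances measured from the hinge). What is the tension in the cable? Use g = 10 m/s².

T ≈ 536 N

Sum moments about the hinge (the unknown hinge reaction has zero arm there).
Crate: 59.4 × 10 = 594 N down at 1.69 m → arm 1.69 m, τ = 594 × 1.69 = 1004 N·m clockwise.
Battery pack: 11.1 × 10 = 111 N down at 3.12 m → arm 3.12 m, τ = 111 × 3.12 = 346.3 N·m clockwise.
Total clockwise load moment = 1350 N·m.
The cable tension T acts at 3.14 m; only its component perpendicular to the beam, T sinθ, produces torque. sin 53.3° = 0.8018.
Setting net torque to zero: T × 3.14 × 0.8018 = 1350 → T = 1350 / 2.518 = 536 N.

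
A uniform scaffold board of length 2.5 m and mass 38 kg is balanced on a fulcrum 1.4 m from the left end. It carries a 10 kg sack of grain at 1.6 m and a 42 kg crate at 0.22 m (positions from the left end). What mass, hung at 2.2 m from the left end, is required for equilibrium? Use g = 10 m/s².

m ≈ 66.6 kg

About the fulcrum (at 1.4 m from the left end):
Beam weight: 38 × 10 = 380 N down at 1.25 m → arm 0.15 m, τ = 380 × 0.15 = 57 N·m counterclockwise.
Sack of grain: 10 × 10 = 100 N down at 1.6 m → arm 0.2 m, τ = 100 × 0.2 = 20 N·m clockwise.
Crate: 42 × 10 = 420 N down at 0.22 m → arm 1.18 m, τ = 420 × 1.18 = 495.6 N·m counterclockwise.
Net moment of known loads = 532.6 N·m counterclockwise.
An unknown mass m at 2.2 m has arm 0.8 m; its moment is m·g·0.8 clockwise.
Setting net torque to zero: m × 10 × 0.8 = 532.6 → m = 532.6 / (10 × 0.8) = 66.6 kg.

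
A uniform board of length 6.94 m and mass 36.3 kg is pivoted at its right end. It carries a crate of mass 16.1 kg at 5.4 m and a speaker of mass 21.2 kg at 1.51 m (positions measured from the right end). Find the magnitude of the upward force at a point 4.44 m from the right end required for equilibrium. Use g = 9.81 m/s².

Take moments about the right end.
Beam weight: 36.3 × 9.81 = 356.1 N down at 3.47 m → arm 3.47 m, τ = 356.1 × 3.47 = 1236 N·m counterclockwise.
Crate: 16.1 × 9.81 = 157.9 N down at 5.4 m → arm 5.4 m, τ = 157.9 × 5.4 = 852.7 N·m counterclockwise.
Speaker: 21.2 × 9.81 = 208 N down at 1.51 m → arm 1.51 m, τ = 208 × 1.51 = 314.1 N·m counterclockwise.
Net moment of the loads = 2403 N·m counterclockwise.
The upward force F acts at a point 4.44 m from the right end, arm 4.44 m, giving F × 4.44 clockwise.
Balancing moments: F × 4.44 = 2403, giving F = 2403 / 4.44 = 541 N.

F ≈ 541 N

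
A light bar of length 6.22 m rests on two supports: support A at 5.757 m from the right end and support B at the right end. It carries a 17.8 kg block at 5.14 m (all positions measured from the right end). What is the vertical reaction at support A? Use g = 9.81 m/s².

R_A ≈ 156 N

Take moments about support B.
Block: 17.8 × 9.81 = 174.6 N down at 5.14 m → arm 5.14 m, τ = 174.6 × 5.14 = 897.4 N·m counterclockwise.
Net load moment about support B = 897.4 N·m counterclockwise.
Reaction R at support A is upward at 5.757 m, arm 5.757 m → moment R × 5.757 clockwise.
Setting net torque to zero: R × 5.757 = 897.4 → R = 156 N.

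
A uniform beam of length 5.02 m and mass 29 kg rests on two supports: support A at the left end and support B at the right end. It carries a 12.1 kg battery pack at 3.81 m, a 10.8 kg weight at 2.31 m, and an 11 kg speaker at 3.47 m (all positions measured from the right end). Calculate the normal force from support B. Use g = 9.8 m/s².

About support A:
Beam weight: 29 × 9.8 = 284.2 N down at 2.51 m → arm 2.51 m, τ = 284.2 × 2.51 = 713.3 N·m clockwise.
Battery pack: 12.1 × 9.8 = 118.6 N down at 3.81 m → arm 1.21 m, τ = 118.6 × 1.21 = 143.5 N·m clockwise.
Weight: 10.8 × 9.8 = 105.8 N down at 2.31 m → arm 2.71 m, τ = 105.8 × 2.71 = 286.7 N·m clockwise.
Speaker: 11 × 9.8 = 107.8 N down at 3.47 m → arm 1.55 m, τ = 107.8 × 1.55 = 167.1 N·m clockwise.
Net load moment about support A = 1311 N·m clockwise.
Reaction R at support B is upward at 0 m, arm 5.02 m → moment R × 5.02 counterclockwise.
Setting net torque to zero: R × 5.02 = 1311 → R = 261 N.

R_B ≈ 261 N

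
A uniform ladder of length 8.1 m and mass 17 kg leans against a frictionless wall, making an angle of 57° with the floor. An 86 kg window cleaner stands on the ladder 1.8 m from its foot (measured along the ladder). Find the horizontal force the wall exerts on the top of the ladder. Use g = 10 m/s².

Take moments about the foot of the ladder.
Ladder weight 17×10 = 170 N acts at 4.05 m along the ladder; its horizontal arm is 4.05·cos57° = 2.206 m → τ = 375 N·m clockwise.
Window cleaner: 86×10 = 860 N at 1.8 m → arm 0.9804 m → τ = 843.1 N·m clockwise.
Wall normal N acts horizontally at the top; its moment arm is the height L sinθ = 8.1·sin57° = 6.793 m, counterclockwise.
Στ = 0 ⇒ N × 6.793 = 1218 ⇒ N = 179 N.

N_wall ≈ 179 N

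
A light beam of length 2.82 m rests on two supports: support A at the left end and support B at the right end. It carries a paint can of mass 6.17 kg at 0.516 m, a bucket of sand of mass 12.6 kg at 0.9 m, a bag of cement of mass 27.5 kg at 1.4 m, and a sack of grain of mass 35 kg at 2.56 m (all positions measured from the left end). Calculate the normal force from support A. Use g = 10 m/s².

Take moments about support B.
Paint can: 6.17 × 10 = 61.7 N down at 0.516 m → arm 2.304 m, τ = 61.7 × 2.304 = 142.2 N·m counterclockwise.
Bucket of sand: 12.6 × 10 = 126 N down at 0.9 m → arm 1.92 m, τ = 126 × 1.92 = 241.9 N·m counterclockwise.
Bag of cement: 27.5 × 10 = 275 N down at 1.4 m → arm 1.42 m, τ = 275 × 1.42 = 390.5 N·m counterclockwise.
Sack of grain: 35 × 10 = 350 N down at 2.56 m → arm 0.26 m, τ = 350 × 0.26 = 91 N·m counterclockwise.
Net load moment about support B = 865.6 N·m counterclockwise.
Reaction R at support A is upward at 0 m, arm 2.82 m → moment R × 2.82 clockwise.
For rotational equilibrium, R × 2.82 = 865.6, so R = 307 N.

R_A ≈ 307 N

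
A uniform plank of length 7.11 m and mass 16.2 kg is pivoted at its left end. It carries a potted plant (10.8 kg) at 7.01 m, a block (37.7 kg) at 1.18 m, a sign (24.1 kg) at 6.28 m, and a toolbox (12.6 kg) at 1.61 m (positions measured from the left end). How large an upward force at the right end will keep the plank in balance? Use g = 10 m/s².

F ≈ 491 N

Take moments about the left end.
Beam weight: 16.2 × 10 = 162 N down at 3.555 m → arm 3.555 m, τ = 162 × 3.555 = 575.9 N·m clockwise.
Potted plant: 10.8 × 10 = 108 N down at 7.01 m → arm 7.01 m, τ = 108 × 7.01 = 757.1 N·m clockwise.
Block: 37.7 × 10 = 377 N down at 1.18 m → arm 1.18 m, τ = 377 × 1.18 = 444.9 N·m clockwise.
Sign: 24.1 × 10 = 241 N down at 6.28 m → arm 6.28 m, τ = 241 × 6.28 = 1513 N·m clockwise.
Toolbox: 12.6 × 10 = 126 N down at 1.61 m → arm 1.61 m, τ = 126 × 1.61 = 202.9 N·m clockwise.
Net moment of the loads = 3494 N·m clockwise.
The upward force F acts at the right end, arm 7.11 m, giving F × 7.11 counterclockwise.
Στ = 0 ⇒ F × 7.11 = 3494 ⇒ F = 3494 / 7.11 = 491 N.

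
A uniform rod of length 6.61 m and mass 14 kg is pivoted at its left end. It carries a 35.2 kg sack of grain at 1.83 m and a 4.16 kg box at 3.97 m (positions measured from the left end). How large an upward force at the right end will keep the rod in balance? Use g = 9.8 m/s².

Choose the left end as the axis so the unknown pivot reaction has zero arm there.
Beam weight: 14 × 9.8 = 137.2 N down at 3.305 m → arm 3.305 m, τ = 137.2 × 3.305 = 453.4 N·m clockwise.
Sack of grain: 35.2 × 9.8 = 345 N down at 1.83 m → arm 1.83 m, τ = 345 × 1.83 = 631.4 N·m clockwise.
Box: 4.16 × 9.8 = 40.77 N down at 3.97 m → arm 3.97 m, τ = 40.77 × 3.97 = 161.9 N·m clockwise.
Net moment of the loads = 1247 N·m clockwise.
The upward force F acts at the right end, arm 6.61 m, giving F × 6.61 counterclockwise.
For rotational equilibrium, F × 6.61 = 1247, so F = 1247 / 6.61 = 189 N.

F ≈ 189 N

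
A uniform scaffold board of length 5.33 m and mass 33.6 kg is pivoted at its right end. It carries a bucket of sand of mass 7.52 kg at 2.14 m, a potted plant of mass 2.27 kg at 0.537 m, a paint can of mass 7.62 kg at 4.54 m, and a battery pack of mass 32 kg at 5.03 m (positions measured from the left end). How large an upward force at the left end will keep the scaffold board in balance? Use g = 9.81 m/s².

F ≈ 258 N

Take moments about the right end.
Beam weight: 33.6 × 9.81 = 329.6 N down at 2.665 m → arm 2.665 m, τ = 329.6 × 2.665 = 878.4 N·m counterclockwise.
Bucket of sand: 7.52 × 9.81 = 73.77 N down at 2.14 m → arm 3.19 m, τ = 73.77 × 3.19 = 235.3 N·m counterclockwise.
Potted plant: 2.27 × 9.81 = 22.27 N down at 0.537 m → arm 4.793 m, τ = 22.27 × 4.793 = 106.7 N·m counterclockwise.
Paint can: 7.62 × 9.81 = 74.75 N down at 4.54 m → arm 0.79 m, τ = 74.75 × 0.79 = 59.05 N·m counterclockwise.
Battery pack: 32 × 9.81 = 313.9 N down at 5.03 m → arm 0.3 m, τ = 313.9 × 0.3 = 94.17 N·m counterclockwise.
Net moment of the loads = 1374 N·m counterclockwise.
The upward force F acts at the left end, arm 5.33 m, giving F × 5.33 clockwise.
Balancing moments: F × 5.33 = 1374, giving F = 1374 / 5.33 = 258 N.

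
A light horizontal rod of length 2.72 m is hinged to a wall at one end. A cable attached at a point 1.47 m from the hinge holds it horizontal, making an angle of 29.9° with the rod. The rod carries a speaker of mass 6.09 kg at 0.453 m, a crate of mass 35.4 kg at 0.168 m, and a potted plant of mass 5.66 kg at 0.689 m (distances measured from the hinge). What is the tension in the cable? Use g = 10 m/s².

T ≈ 172 N

Sum moments about the hinge (the unknown hinge reaction has zero arm there).
Speaker: 6.09 × 10 = 60.9 N down at 0.453 m → arm 0.453 m, τ = 60.9 × 0.453 = 27.59 N·m clockwise.
Crate: 35.4 × 10 = 354 N down at 0.168 m → arm 0.168 m, τ = 354 × 0.168 = 59.47 N·m clockwise.
Potted plant: 5.66 × 10 = 56.6 N down at 0.689 m → arm 0.689 m, τ = 56.6 × 0.689 = 39 N·m clockwise.
Total clockwise load moment = 126.1 N·m.
The cable tension T acts at 1.47 m; only its component perpendicular to the rod, T sinθ, produces torque. sin 29.9° = 0.4985.
Balancing moments: T × 1.47 × 0.4985 = 126.1, giving T = 126.1 / 0.7328 = 172 N.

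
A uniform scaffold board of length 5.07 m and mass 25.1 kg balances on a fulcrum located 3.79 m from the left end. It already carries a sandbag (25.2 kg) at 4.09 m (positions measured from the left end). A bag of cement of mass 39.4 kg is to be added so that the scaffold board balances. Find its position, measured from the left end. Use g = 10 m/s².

x ≈ 4.4 m from the left end

Sum moments about the fulcrum (at 3.79 m from the left end) (the support reaction has zero arm there).
Beam weight: 25.1 × 10 = 251 N down at 2.535 m → arm 1.255 m, τ = 251 × 1.255 = 315 N·m counterclockwise.
Sandbag: 25.2 × 10 = 252 N down at 4.09 m → arm 0.3 m, τ = 252 × 0.3 = 75.6 N·m clockwise.
Net moment of existing loads = 239.4 N·m counterclockwise.
The bag of cement weighs 39.4 × 10 = 394 N and must supply an equal clockwise moment, so its lever arm about the fulcrum is 239.4 / 394 = 0.608 m.
That puts it at 3.79 + 0.608 = 4.4 m from the left end.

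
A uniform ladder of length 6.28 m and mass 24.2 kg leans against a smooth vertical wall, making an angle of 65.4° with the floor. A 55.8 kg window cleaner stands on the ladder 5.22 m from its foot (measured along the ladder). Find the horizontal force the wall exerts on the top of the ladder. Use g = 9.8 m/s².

N_wall ≈ 262 N

Take moments about the foot of the ladder.
Ladder weight 24.2×9.8 = 237.2 N acts at 3.14 m along the ladder; its horizontal arm is 3.14·cos65.4° = 1.307 m → τ = 310 N·m clockwise.
Window cleaner: 55.8×9.8 = 546.8 N at 5.22 m → arm 2.173 m → τ = 1188 N·m clockwise.
Wall normal N acts horizontally at the top; its moment arm is the height L sinθ = 6.28·sin65.4° = 5.71 m, counterclockwise.
Balancing moments: N × 5.71 = 1498, giving N = 262 N.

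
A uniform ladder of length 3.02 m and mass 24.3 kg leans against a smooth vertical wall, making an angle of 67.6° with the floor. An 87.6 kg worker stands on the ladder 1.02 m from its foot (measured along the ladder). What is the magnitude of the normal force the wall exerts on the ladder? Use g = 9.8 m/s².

Taking torques about the foot of the ladder:
Ladder weight 24.3×9.8 = 238.1 N acts at 1.51 m along the ladder; its horizontal arm is 1.51·cos67.6° = 0.5754 m → τ = 137 N·m clockwise.
Worker: 87.6×9.8 = 858.5 N at 1.02 m → arm 0.3887 m → τ = 333.7 N·m clockwise.
Wall normal N acts horizontally at the top; its moment arm is the height L sinθ = 3.02·sin67.6° = 2.792 m, counterclockwise.
Balancing moments: N × 2.792 = 470.7, giving N = 169 N.

N_wall ≈ 169 N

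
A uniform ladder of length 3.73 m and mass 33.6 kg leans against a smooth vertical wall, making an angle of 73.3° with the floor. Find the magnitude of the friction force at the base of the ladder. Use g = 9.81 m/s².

f ≈ 49.4 N

Choose the foot of the ladder as the axis so the floor normal and friction both act there and drop out.
Ladder weight 33.6×9.81 = 329.6 N acts at 1.865 m along the ladder; its horizontal arm is 1.865·cos73.3° = 0.5359 m → τ = 176.6 N·m clockwise.
Wall normal N acts horizontally at the top; its moment arm is the height L sinθ = 3.73·sin73.3° = 3.573 m, counterclockwise.
Setting net torque to zero: N × 3.573 = 176.6 → N = 49.4 N.
ΣFx = 0: friction at the foot balances the wall's push, so f = N_wall = 49.4 N.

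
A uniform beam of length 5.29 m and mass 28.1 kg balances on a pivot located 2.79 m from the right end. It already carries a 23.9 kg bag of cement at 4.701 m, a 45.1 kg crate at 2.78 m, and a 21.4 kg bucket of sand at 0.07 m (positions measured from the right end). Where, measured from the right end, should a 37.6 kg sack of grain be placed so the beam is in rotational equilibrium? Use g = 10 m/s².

x ≈ 3.24 m from the right end

About the pivot (at 2.79 m from the right end):
Beam weight: 28.1 × 10 = 281 N down at 2.645 m → arm 0.145 m, τ = 281 × 0.145 = 40.74 N·m clockwise.
Bag of cement: 23.9 × 10 = 239 N down at 4.701 m → arm 1.911 m, τ = 239 × 1.911 = 456.7 N·m counterclockwise.
Crate: 45.1 × 10 = 451 N down at 2.78 m → arm 0.01 m, τ = 451 × 0.01 = 4.51 N·m clockwise.
Bucket of sand: 21.4 × 10 = 214 N down at 0.07 m → arm 2.72 m, τ = 214 × 2.72 = 582.1 N·m clockwise.
Net moment of existing loads = 170.7 N·m clockwise.
The sack of grain weighs 37.6 × 10 = 376 N and must supply an equal counterclockwise moment, so its lever arm about the pivot is 170.7 / 376 = 0.454 m.
That puts it at 2.79 + 0.454 = 3.24 m from the right end.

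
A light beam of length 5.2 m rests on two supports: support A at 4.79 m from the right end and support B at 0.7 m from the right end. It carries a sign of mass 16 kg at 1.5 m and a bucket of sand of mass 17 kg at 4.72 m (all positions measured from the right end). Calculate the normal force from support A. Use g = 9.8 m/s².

Taking torques about support B:
Sign: 16 × 9.8 = 156.8 N down at 1.5 m → arm 0.8 m, τ = 156.8 × 0.8 = 125.4 N·m counterclockwise.
Bucket of sand: 17 × 9.8 = 166.6 N down at 4.72 m → arm 4.02 m, τ = 166.6 × 4.02 = 669.7 N·m counterclockwise.
Net load moment about support B = 795.1 N·m counterclockwise.
Reaction R at support A is upward at 4.79 m, arm 4.09 m → moment R × 4.09 clockwise.
Balancing moments: R × 4.09 = 795.1, giving R = 194 N.

R_A ≈ 194 N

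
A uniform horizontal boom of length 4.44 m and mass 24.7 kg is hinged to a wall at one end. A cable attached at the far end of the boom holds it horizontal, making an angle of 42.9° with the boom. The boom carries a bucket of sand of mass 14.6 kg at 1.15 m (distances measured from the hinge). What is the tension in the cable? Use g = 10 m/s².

T ≈ 237 N

Sum moments about the hinge (the unknown hinge reaction has zero arm there).
Beam weight: 24.7 × 10 = 247 N down at 2.22 m → arm 2.22 m, τ = 247 × 2.22 = 548.3 N·m clockwise.
Bucket of sand: 14.6 × 10 = 146 N down at 1.15 m → arm 1.15 m, τ = 146 × 1.15 = 167.9 N·m clockwise.
Total clockwise load moment = 716.2 N·m.
The cable tension T acts at 4.44 m; only its component perpendicular to the boom, T sinθ, produces torque. sin 42.9° = 0.6807.
Στ = 0 ⇒ T × 4.44 × 0.6807 = 716.2 ⇒ T = 716.2 / 3.022 = 237 N.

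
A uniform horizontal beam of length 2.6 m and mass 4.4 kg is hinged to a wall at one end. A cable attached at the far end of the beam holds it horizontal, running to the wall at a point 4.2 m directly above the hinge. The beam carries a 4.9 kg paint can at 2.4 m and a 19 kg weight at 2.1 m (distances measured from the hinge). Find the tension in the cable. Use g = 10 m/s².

T ≈ 260 N

Sum moments about the hinge (the unknown hinge reaction has zero arm there).
Beam weight: 4.4 × 10 = 44 N down at 1.3 m → arm 1.3 m, τ = 44 × 1.3 = 57.2 N·m clockwise.
Paint can: 4.9 × 10 = 49 N down at 2.4 m → arm 2.4 m, τ = 49 × 2.4 = 117.6 N·m clockwise.
Weight: 19 × 10 = 190 N down at 2.1 m → arm 2.1 m, τ = 190 × 2.1 = 399 N·m clockwise.
Total clockwise load moment = 573.8 N·m.
The cable tension T acts at 2.6 m; only its component perpendicular to the beam, T sinθ, produces torque. sinθ = h/√(h²+d²) = 4.2/√(4.2²+2.6²) = 0.8503.
Στ = 0 ⇒ T × 2.6 × 0.8503 = 573.8 ⇒ T = 573.8 / 2.211 = 260 N.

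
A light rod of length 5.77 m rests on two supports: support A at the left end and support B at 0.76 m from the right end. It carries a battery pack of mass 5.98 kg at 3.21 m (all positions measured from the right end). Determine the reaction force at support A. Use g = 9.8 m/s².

Sum moments about support B (its reaction then has zero moment arm).
Battery pack: 5.98 × 9.8 = 58.6 N down at 3.21 m → arm 2.45 m, τ = 58.6 × 2.45 = 143.6 N·m counterclockwise.
Net load moment about support B = 143.6 N·m counterclockwise.
Reaction R at support A is upward at 5.77 m, arm 5.01 m → moment R × 5.01 clockwise.
Setting net torque to zero: R × 5.01 = 143.6 → R = 28.7 N.

R_A ≈ 28.7 N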